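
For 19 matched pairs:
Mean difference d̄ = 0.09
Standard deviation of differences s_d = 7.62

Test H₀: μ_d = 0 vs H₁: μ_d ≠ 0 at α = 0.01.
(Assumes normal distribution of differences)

Answer: t = 0.0515, fail to reject H₀

Derivation:
df = n - 1 = 18
SE = s_d/√n = 7.62/√19 = 1.7481
t = d̄/SE = 0.09/1.7481 = 0.0515
Critical value: t_{0.005,18} = ±2.878
p-value ≈ 0.9595
Decision: fail to reject H₀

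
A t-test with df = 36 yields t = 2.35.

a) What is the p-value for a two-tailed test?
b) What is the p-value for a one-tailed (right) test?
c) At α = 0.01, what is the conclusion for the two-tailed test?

Answer: a) 0.0244, b) 0.0122, c) fail to reject H₀

Derivation:
Using t-distribution with df = 36:
a) Two-tailed: p = 2×P(T > 2.35) = 0.0244
b) One-tailed: p = P(T > 2.35) = 0.0122
c) 0.0244 ≥ 0.01, fail to reject H₀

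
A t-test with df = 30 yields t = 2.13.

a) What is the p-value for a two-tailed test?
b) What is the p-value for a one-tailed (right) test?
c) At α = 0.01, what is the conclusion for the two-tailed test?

Answer: a) 0.0415, b) 0.0207, c) fail to reject H₀

Derivation:
Using t-distribution with df = 30:
a) Two-tailed: p = 2×P(T > 2.13) = 0.0415
b) One-tailed: p = P(T > 2.13) = 0.0207
c) 0.0415 ≥ 0.01, fail to reject H₀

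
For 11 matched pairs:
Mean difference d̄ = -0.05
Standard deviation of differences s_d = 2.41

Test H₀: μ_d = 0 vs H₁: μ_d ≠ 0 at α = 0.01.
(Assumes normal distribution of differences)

df = n - 1 = 10
SE = s_d/√n = 2.41/√11 = 0.7266
t = d̄/SE = -0.05/0.7266 = -0.0688
Critical value: t_{0.005,10} = ±3.169
p-value ≈ 0.9465
Decision: fail to reject H₀

Answer: t = -0.0688, fail to reject H₀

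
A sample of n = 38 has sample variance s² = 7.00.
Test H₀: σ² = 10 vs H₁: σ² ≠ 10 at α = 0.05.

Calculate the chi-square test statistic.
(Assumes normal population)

Answer: χ² = 25.9000, fail to reject H₀

Derivation:
df = n - 1 = 37
χ² = (n-1)s²/σ₀² = 37×7.00/10 = 25.9000
Critical values: χ²_{0.975,37} = 22.106, χ²_{0.025,37} = 55.668
Rejection region: χ² < 22.106 or χ² > 55.668
Decision: fail to reject H₀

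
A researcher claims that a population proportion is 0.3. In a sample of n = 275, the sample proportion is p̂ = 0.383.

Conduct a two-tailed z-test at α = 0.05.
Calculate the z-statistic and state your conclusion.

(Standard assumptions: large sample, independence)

H₀: p = 0.3, H₁: p ≠ 0.3
Standard error: SE = √(p₀(1-p₀)/n) = √(0.3×0.7/275) = 0.027634
z-statistic: z = (p̂ - p₀)/SE = (0.383 - 0.3)/0.027634 = 3.0035
Critical value: z_0.025 = ±1.960
p-value = 0.0027
Decision: reject H₀ at α = 0.05

Answer: z = 3.0035, reject H₀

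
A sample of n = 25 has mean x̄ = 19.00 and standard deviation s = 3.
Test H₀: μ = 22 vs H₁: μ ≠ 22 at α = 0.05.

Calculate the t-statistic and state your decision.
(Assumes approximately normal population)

Answer: t = -5.0000, reject H₀

Derivation:
df = n - 1 = 24
SE = s/√n = 3/√25 = 0.6000
t = (x̄ - μ₀)/SE = (19.00 - 22)/0.6000 = -5.0000
Critical value: t_{0.025,24} = ±2.064
p-value < 0.0001
Decision: reject H₀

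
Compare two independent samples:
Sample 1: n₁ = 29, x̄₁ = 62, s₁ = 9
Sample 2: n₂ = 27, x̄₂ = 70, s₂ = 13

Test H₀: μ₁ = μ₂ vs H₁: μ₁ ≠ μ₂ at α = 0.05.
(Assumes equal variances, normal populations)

Answer: t = -2.6932, reject H₀

Derivation:
Pooled variance: s²_p = [28×9² + 26×13²]/(54) = 123.3704
s_p = 11.1072
SE = s_p×√(1/n₁ + 1/n₂) = 11.1072×√(1/29 + 1/27) = 2.9704
t = (x̄₁ - x̄₂)/SE = (62 - 70)/2.9704 = -2.6932
df = 54, t-critical = ±2.005
Decision: reject H₀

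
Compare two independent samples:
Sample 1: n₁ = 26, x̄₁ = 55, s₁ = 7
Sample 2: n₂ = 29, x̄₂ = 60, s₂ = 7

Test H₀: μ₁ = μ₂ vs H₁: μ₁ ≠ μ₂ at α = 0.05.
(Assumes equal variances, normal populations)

Pooled variance: s²_p = [25×7² + 28×7²]/(53) = 49.0000
s_p = 7.0000
SE = s_p×√(1/n₁ + 1/n₂) = 7.0000×√(1/26 + 1/29) = 1.8906
t = (x̄₁ - x̄₂)/SE = (55 - 60)/1.8906 = -2.6447
df = 53, t-critical = ±2.006
Decision: reject H₀

Answer: t = -2.6447, reject H₀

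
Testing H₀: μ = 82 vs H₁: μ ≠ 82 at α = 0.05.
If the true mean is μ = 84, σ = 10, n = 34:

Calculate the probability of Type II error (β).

Answer: β ≈ 0.7855

Derivation:
SE = σ/√n = 10/√34 = 1.7150
Critical values: μ₀ ± z_0.025×SE = 82 ± 1.960×1.7150
Acceptance region: (78.6386, 85.3614)
Under H₁ (μ = 84): z_high = (85.3614 - 84)/1.7150 = 0.7938, z_low = (78.6386 - 84)/1.7150 = -3.1262
β = P(not reject | H₁) = Φ(0.7938) - Φ(-3.1262) ≈ 0.7855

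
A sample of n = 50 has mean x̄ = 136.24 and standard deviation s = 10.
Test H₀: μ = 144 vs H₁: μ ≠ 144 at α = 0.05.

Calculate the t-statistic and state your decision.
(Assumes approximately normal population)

df = n - 1 = 49
SE = s/√n = 10/√50 = 1.4142
t = (x̄ - μ₀)/SE = (136.24 - 144)/1.4142 = -5.4872
Critical value: t_{0.025,49} = ±2.010
p-value < 0.0001
Decision: reject H₀

Answer: t = -5.4872, reject H₀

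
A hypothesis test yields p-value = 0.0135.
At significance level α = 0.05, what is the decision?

Compare p-value to α:
0.0135 < 0.05
Decision: reject H₀

Answer: reject H₀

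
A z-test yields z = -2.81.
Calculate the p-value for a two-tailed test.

For z = -2.81:
p = 2×P(Z > |-2.81|) = 2×(1 - Φ(2.81)) = 0.0050

Answer: p-value ≈ 0.0050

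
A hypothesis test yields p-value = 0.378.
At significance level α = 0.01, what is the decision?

Answer: fail to reject H₀

Derivation:
Compare p-value to α:
0.378 ≥ 0.01
Decision: fail to reject H₀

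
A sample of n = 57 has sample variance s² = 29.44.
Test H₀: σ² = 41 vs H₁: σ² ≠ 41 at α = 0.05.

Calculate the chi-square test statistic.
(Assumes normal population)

Answer: χ² = 40.2107, fail to reject H₀

Derivation:
df = n - 1 = 56
χ² = (n-1)s²/σ₀² = 56×29.44/41 = 40.2107
Critical values: χ²_{0.975,56} = 37.212, χ²_{0.025,56} = 78.567
Rejection region: χ² < 37.212 or χ² > 78.567
Decision: fail to reject H₀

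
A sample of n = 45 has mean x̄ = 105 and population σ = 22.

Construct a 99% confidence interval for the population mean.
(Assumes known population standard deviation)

Confidence level: 99%, α = 0.01
z_0.005 = 2.576
SE = σ/√n = 22/√45 = 3.2796
Margin of error = 2.576 × 3.2796 = 8.4482
CI: x̄ ± margin = 105 ± 8.4482
CI: (96.5518, 113.4482)

Answer: (96.5518, 113.4482)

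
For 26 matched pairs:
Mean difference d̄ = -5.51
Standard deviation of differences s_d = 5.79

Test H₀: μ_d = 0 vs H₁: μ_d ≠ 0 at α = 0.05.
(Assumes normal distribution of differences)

df = n - 1 = 25
SE = s_d/√n = 5.79/√26 = 1.1355
t = d̄/SE = -5.51/1.1355 = -4.8525
Critical value: t_{0.025,25} = ±2.060
p-value ≈ 0.0001
Decision: reject H₀

Answer: t = -4.8525, reject H₀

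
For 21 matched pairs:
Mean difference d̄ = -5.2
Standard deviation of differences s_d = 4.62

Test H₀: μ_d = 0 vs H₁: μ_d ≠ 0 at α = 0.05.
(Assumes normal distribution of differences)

Answer: t = -5.1577, reject H₀

Derivation:
df = n - 1 = 20
SE = s_d/√n = 4.62/√21 = 1.0082
t = d̄/SE = -5.2/1.0082 = -5.1577
Critical value: t_{0.025,20} = ±2.086
p-value < 0.0001
Decision: reject H₀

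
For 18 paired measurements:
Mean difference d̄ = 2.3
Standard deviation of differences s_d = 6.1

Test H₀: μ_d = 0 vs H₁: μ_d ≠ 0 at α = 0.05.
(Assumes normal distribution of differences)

Answer: t = 1.5997, fail to reject H₀

Derivation:
df = n - 1 = 17
SE = s_d/√n = 6.1/√18 = 1.4378
t = d̄/SE = 2.3/1.4378 = 1.5997
Critical value: t_{0.025,17} = ±2.110
p-value ≈ 0.1281
Decision: fail to reject H₀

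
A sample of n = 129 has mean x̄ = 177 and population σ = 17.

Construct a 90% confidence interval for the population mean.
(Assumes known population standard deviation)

Confidence level: 90%, α = 0.1
z_0.05 = 1.645
SE = σ/√n = 17/√129 = 1.4968
Margin of error = 1.645 × 1.4968 = 2.4622
CI: x̄ ± margin = 177 ± 2.4622
CI: (174.5378, 179.4622)

Answer: (174.5378, 179.4622)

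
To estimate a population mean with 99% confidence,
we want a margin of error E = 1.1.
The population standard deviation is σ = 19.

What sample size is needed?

z_0.005 = 2.576
n = (z×σ/E)² = (2.576×19/1.1)²
n = 1979.7646
Round up: n = 1980

Answer: n = 1980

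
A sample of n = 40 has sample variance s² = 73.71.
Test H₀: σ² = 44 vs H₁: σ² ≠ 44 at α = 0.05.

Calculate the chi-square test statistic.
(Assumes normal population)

Answer: χ² = 65.3339, reject H₀

Derivation:
df = n - 1 = 39
χ² = (n-1)s²/σ₀² = 39×73.71/44 = 65.3339
Critical values: χ²_{0.975,39} = 23.654, χ²_{0.025,39} = 58.120
Rejection region: χ² < 23.654 or χ² > 58.120
Decision: reject H₀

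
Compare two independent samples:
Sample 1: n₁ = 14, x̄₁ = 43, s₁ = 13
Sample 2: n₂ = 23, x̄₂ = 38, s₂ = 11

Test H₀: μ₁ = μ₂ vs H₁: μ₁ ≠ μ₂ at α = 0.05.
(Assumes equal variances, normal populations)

Pooled variance: s²_p = [13×13² + 22×11²]/(35) = 138.8286
s_p = 11.7826
SE = s_p×√(1/n₁ + 1/n₂) = 11.7826×√(1/14 + 1/23) = 3.9941
t = (x̄₁ - x̄₂)/SE = (43 - 38)/3.9941 = 1.2518
df = 35, t-critical = ±2.030
Decision: fail to reject H₀

Answer: t = 1.2518, fail to reject H₀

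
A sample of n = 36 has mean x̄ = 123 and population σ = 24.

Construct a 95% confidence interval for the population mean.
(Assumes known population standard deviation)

Confidence level: 95%, α = 0.05
z_0.025 = 1.960
SE = σ/√n = 24/√36 = 4.0000
Margin of error = 1.960 × 4.0000 = 7.8400
CI: x̄ ± margin = 123 ± 7.8400
CI: (115.1600, 130.8400)

Answer: (115.1600, 130.8400)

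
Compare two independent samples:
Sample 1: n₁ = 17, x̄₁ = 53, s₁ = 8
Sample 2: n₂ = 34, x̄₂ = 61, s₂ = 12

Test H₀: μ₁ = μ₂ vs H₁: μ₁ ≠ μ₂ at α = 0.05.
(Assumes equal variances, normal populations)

Answer: t = -2.4806, reject H₀

Derivation:
Pooled variance: s²_p = [16×8² + 33×12²]/(49) = 117.8776
s_p = 10.8571
SE = s_p×√(1/n₁ + 1/n₂) = 10.8571×√(1/17 + 1/34) = 3.2250
t = (x̄₁ - x̄₂)/SE = (53 - 61)/3.2250 = -2.4806
df = 49, t-critical = ±2.010
Decision: reject H₀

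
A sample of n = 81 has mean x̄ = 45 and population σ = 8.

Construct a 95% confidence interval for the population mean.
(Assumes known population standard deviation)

Confidence level: 95%, α = 0.05
z_0.025 = 1.960
SE = σ/√n = 8/√81 = 0.8889
Margin of error = 1.960 × 0.8889 = 1.7422
CI: x̄ ± margin = 45 ± 1.7422
CI: (43.2578, 46.7422)

Answer: (43.2578, 46.7422)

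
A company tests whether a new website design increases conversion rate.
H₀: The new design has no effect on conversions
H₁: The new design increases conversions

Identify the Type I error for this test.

Type I error: rejecting H₀ when it is actually true (false positive).
Type II error: failing to reject H₀ when H₁ is actually true (false negative).

Answer: Switching to a new design that doesn't actually help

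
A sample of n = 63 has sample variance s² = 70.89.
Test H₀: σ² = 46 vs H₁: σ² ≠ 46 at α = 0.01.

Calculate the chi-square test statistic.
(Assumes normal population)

Answer: χ² = 95.5474, reject H₀

Derivation:
df = n - 1 = 62
χ² = (n-1)s²/σ₀² = 62×70.89/46 = 95.5474
Critical values: χ²_{0.995,62} = 37.068, χ²_{0.005,62} = 94.419
Rejection region: χ² < 37.068 or χ² > 94.419
Decision: reject H₀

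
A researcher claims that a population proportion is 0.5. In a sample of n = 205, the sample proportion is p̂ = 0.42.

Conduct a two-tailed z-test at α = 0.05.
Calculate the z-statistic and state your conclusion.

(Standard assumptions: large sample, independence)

Answer: z = -2.2908, reject H₀

Derivation:
H₀: p = 0.5, H₁: p ≠ 0.5
Standard error: SE = √(p₀(1-p₀)/n) = √(0.5×0.5/205) = 0.034922
z-statistic: z = (p̂ - p₀)/SE = (0.42 - 0.5)/0.034922 = -2.2908
Critical value: z_0.025 = ±1.960
p-value = 0.0220
Decision: reject H₀ at α = 0.05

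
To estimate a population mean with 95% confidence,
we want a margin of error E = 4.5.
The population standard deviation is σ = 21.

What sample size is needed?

z_0.025 = 1.960
n = (z×σ/E)² = (1.960×21/4.5)²
n = 83.6615
Round up: n = 84

Answer: n = 84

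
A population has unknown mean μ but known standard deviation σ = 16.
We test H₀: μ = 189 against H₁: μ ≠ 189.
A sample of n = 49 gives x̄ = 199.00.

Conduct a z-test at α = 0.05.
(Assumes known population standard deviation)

Answer: z = 4.3750, reject H₀

Derivation:
Standard error: SE = σ/√n = 16/√49 = 2.2857
z-statistic: z = (x̄ - μ₀)/SE = (199.00 - 189)/2.2857 = 4.3750
Critical value: ±1.960
p-value < 0.0001
Decision: reject H₀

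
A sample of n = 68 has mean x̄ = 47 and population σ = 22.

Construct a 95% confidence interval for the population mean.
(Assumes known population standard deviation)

Answer: (41.7709, 52.2291)

Derivation:
Confidence level: 95%, α = 0.05
z_0.025 = 1.960
SE = σ/√n = 22/√68 = 2.6679
Margin of error = 1.960 × 2.6679 = 5.2291
CI: x̄ ± margin = 47 ± 5.2291
CI: (41.7709, 52.2291)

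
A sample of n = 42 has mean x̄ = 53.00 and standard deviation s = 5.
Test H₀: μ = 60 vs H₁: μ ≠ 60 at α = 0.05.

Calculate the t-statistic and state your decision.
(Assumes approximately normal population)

Answer: t = -9.0732, reject H₀

Derivation:
df = n - 1 = 41
SE = s/√n = 5/√42 = 0.7715
t = (x̄ - μ₀)/SE = (53.00 - 60)/0.7715 = -9.0732
Critical value: t_{0.025,41} = ±2.020
p-value < 0.0001
Decision: reject H₀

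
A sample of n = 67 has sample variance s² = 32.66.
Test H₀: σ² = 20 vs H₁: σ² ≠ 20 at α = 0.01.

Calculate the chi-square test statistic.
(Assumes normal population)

df = n - 1 = 66
χ² = (n-1)s²/σ₀² = 66×32.66/20 = 107.7780
Critical values: χ²_{0.995,66} = 40.158, χ²_{0.005,66} = 99.330
Rejection region: χ² < 40.158 or χ² > 99.330
Decision: reject H₀

Answer: χ² = 107.7780, reject H₀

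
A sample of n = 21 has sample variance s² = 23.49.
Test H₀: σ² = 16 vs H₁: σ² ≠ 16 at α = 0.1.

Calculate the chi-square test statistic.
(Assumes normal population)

df = n - 1 = 20
χ² = (n-1)s²/σ₀² = 20×23.49/16 = 29.3625
Critical values: χ²_{0.95,20} = 10.851, χ²_{0.05,20} = 31.410
Rejection region: χ² < 10.851 or χ² > 31.410
Decision: fail to reject H₀

Answer: χ² = 29.3625, fail to reject H₀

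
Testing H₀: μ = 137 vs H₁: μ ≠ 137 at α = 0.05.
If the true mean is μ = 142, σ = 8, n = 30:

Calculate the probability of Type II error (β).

Answer: β ≈ 0.0717

Derivation:
SE = σ/√n = 8/√30 = 1.4606
Critical values: μ₀ ± z_0.025×SE = 137 ± 1.960×1.4606
Acceptance region: (134.1372, 139.8628)
Under H₁ (μ = 142): z_high = (139.8628 - 142)/1.4606 = -1.4632, z_low = (134.1372 - 142)/1.4606 = -5.3833
β = P(not reject | H₁) = Φ(-1.4632) - Φ(-5.3833) ≈ 0.0717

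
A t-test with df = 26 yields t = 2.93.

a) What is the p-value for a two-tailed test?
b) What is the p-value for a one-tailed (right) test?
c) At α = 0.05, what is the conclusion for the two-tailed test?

Answer: a) 0.0070, b) 0.0035, c) reject H₀

Derivation:
Using t-distribution with df = 26:
a) Two-tailed: p = 2×P(T > 2.93) = 0.0070
b) One-tailed: p = P(T > 2.93) = 0.0035
c) 0.0070 < 0.05, reject H₀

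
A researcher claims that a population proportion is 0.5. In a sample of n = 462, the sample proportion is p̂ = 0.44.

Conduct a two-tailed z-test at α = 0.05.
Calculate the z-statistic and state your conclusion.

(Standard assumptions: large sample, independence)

Answer: z = -2.5793, reject H₀

Derivation:
H₀: p = 0.5, H₁: p ≠ 0.5
Standard error: SE = √(p₀(1-p₀)/n) = √(0.5×0.5/462) = 0.023262
z-statistic: z = (p̂ - p₀)/SE = (0.44 - 0.5)/0.023262 = -2.5793
Critical value: z_0.025 = ±1.960
p-value = 0.0099
Decision: reject H₀ at α = 0.05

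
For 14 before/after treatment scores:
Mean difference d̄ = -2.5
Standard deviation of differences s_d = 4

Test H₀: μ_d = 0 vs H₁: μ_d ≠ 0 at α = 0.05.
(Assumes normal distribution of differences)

Answer: t = -2.3386, reject H₀

Derivation:
df = n - 1 = 13
SE = s_d/√n = 4/√14 = 1.0690
t = d̄/SE = -2.5/1.0690 = -2.3386
Critical value: t_{0.025,13} = ±2.160
p-value ≈ 0.0360
Decision: reject H₀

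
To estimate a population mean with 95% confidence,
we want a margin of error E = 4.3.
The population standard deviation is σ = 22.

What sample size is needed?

Answer: n = 101

Derivation:
z_0.025 = 1.960
n = (z×σ/E)² = (1.960×22/4.3)²
n = 100.5589
Round up: n = 101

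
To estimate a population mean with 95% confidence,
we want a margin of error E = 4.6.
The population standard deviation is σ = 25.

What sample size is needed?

Answer: n = 114

Derivation:
z_0.025 = 1.960
n = (z×σ/E)² = (1.960×25/4.6)²
n = 113.4688
Round up: n = 114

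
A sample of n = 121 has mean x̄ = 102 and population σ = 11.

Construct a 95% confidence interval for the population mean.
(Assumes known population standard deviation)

Confidence level: 95%, α = 0.05
z_0.025 = 1.960
SE = σ/√n = 11/√121 = 1.0000
Margin of error = 1.960 × 1.0000 = 1.9600
CI: x̄ ± margin = 102 ± 1.9600
CI: (100.0400, 103.9600)

Answer: (100.0400, 103.9600)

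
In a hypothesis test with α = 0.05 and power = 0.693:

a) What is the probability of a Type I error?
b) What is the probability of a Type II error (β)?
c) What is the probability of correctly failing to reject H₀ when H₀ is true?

Answer: a) 0.05, b) 0.307, c) 0.95

Derivation:
a) Type I error probability = α = 0.05
b) Power = P(reject H₀ | H₁ true) = 1 - β = 0.693, so Type II error probability = β = 1 - Power = 0.307
c) P(fail to reject H₀ | H₀ true) = 1 - α = 0.95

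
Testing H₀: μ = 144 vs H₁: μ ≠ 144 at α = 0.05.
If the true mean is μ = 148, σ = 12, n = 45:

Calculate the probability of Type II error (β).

Answer: β ≈ 0.3913

Derivation:
SE = σ/√n = 12/√45 = 1.7889
Critical values: μ₀ ± z_0.025×SE = 144 ± 1.960×1.7889
Acceptance region: (140.4938, 147.5062)
Under H₁ (μ = 148): z_high = (147.5062 - 148)/1.7889 = -0.2760, z_low = (140.4938 - 148)/1.7889 = -4.1960
β = P(not reject | H₁) = Φ(-0.2760) - Φ(-4.1960) ≈ 0.3913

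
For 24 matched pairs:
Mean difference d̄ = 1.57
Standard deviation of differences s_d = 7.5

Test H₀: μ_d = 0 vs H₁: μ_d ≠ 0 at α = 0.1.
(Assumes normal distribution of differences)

Answer: t = 1.0255, fail to reject H₀

Derivation:
df = n - 1 = 23
SE = s_d/√n = 7.5/√24 = 1.5309
t = d̄/SE = 1.57/1.5309 = 1.0255
Critical value: t_{0.05,23} = ±1.714
p-value ≈ 0.3158
Decision: fail to reject H₀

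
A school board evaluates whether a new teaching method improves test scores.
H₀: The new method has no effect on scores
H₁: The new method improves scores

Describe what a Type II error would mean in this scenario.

Type I error: rejecting H₀ when it is actually true (false positive).
Type II error: failing to reject H₀ when H₁ is actually true (false negative).

Answer: Failing to adopt an effective teaching method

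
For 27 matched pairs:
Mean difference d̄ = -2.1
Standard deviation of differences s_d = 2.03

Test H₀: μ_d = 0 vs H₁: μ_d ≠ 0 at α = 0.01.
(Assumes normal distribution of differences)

df = n - 1 = 26
SE = s_d/√n = 2.03/√27 = 0.3907
t = d̄/SE = -2.1/0.3907 = -5.3750
Critical value: t_{0.005,26} = ±2.779
p-value < 0.0001
Decision: reject H₀

Answer: t = -5.3750, reject H₀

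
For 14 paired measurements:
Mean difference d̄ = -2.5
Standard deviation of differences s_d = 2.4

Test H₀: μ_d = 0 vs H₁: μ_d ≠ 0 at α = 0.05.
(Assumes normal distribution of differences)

df = n - 1 = 13
SE = s_d/√n = 2.4/√14 = 0.6414
t = d̄/SE = -2.5/0.6414 = -3.8977
Critical value: t_{0.025,13} = ±2.160
p-value ≈ 0.0018
Decision: reject H₀

Answer: t = -3.8977, reject H₀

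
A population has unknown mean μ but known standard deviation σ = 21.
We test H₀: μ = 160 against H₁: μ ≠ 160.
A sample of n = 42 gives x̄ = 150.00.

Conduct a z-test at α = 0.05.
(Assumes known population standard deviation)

Answer: z = -3.0860, reject H₀

Derivation:
Standard error: SE = σ/√n = 21/√42 = 3.2404
z-statistic: z = (x̄ - μ₀)/SE = (150.00 - 160)/3.2404 = -3.0860
Critical value: ±1.960
p-value = 0.0020
Decision: reject H₀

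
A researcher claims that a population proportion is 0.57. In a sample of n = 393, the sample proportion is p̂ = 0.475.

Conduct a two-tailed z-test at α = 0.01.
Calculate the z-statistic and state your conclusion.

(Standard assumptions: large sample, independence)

H₀: p = 0.57, H₁: p ≠ 0.57
Standard error: SE = √(p₀(1-p₀)/n) = √(0.57×0.43/393) = 0.024973
z-statistic: z = (p̂ - p₀)/SE = (0.475 - 0.57)/0.024973 = -3.8041
Critical value: z_0.005 = ±2.576
p-value = 0.0001
Decision: reject H₀ at α = 0.01

Answer: z = -3.8041, reject H₀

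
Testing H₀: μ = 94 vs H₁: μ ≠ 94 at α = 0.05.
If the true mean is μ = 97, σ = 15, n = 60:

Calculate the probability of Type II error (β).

Answer: β ≈ 0.6592

Derivation:
SE = σ/√n = 15/√60 = 1.9365
Critical values: μ₀ ± z_0.025×SE = 94 ± 1.960×1.9365
Acceptance region: (90.2045, 97.7955)
Under H₁ (μ = 97): z_high = (97.7955 - 97)/1.9365 = 0.4108, z_low = (90.2045 - 97)/1.9365 = -3.5092
β = P(not reject | H₁) = Φ(0.4108) - Φ(-3.5092) ≈ 0.6592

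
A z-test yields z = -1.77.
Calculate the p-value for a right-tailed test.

For z = -1.77:
p = P(Z > -1.77) = 1 - Φ(-1.77) = 0.9616

Answer: p-value ≈ 0.9616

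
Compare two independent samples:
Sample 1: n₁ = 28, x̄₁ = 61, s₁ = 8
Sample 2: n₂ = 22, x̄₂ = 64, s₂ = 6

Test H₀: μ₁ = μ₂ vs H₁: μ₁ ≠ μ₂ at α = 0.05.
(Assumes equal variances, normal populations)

Pooled variance: s²_p = [27×8² + 21×6²]/(48) = 51.7500
s_p = 7.1937
SE = s_p×√(1/n₁ + 1/n₂) = 7.1937×√(1/28 + 1/22) = 2.0495
t = (x̄₁ - x̄₂)/SE = (61 - 64)/2.0495 = -1.4638
df = 48, t-critical = ±2.011
Decision: fail to reject H₀

Answer: t = -1.4638, fail to reject H₀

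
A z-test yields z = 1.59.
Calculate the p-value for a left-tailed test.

For z = 1.59:
p = P(Z < 1.59) = Φ(1.59) = 0.9441

Answer: p-value ≈ 0.9441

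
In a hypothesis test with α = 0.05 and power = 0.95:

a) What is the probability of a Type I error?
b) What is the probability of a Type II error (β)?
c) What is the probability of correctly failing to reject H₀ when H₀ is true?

a) Type I error probability = α = 0.05
b) Power = P(reject H₀ | H₁ true) = 1 - β = 0.95, so Type II error probability = β = 1 - Power = 0.05
c) P(fail to reject H₀ | H₀ true) = 1 - α = 0.95

Answer: a) 0.05, b) 0.05, c) 0.95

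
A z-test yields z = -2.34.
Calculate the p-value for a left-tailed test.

For z = -2.34:
p = P(Z < -2.34) = Φ(-2.34) = 0.0096

Answer: p-value ≈ 0.0096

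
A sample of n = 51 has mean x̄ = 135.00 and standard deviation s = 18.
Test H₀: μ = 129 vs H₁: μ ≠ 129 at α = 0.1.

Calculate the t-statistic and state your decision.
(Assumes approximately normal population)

Answer: t = 2.3805, reject H₀

Derivation:
df = n - 1 = 50
SE = s/√n = 18/√51 = 2.5205
t = (x̄ - μ₀)/SE = (135.00 - 129)/2.5205 = 2.3805
Critical value: t_{0.05,50} = ±1.676
p-value ≈ 0.0211
Decision: reject H₀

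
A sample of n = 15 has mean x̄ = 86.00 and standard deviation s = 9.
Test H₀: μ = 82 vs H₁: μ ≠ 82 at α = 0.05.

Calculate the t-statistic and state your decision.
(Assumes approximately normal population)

df = n - 1 = 14
SE = s/√n = 9/√15 = 2.3238
t = (x̄ - μ₀)/SE = (86.00 - 82)/2.3238 = 1.7213
Critical value: t_{0.025,14} = ±2.145
p-value ≈ 0.1072
Decision: fail to reject H₀

Answer: t = 1.7213, fail to reject H₀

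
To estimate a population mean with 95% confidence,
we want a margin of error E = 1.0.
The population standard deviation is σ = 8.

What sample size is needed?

Answer: n = 246

Derivation:
z_0.025 = 1.960
n = (z×σ/E)² = (1.960×8/1.0)²
n = 245.8624
Round up: n = 246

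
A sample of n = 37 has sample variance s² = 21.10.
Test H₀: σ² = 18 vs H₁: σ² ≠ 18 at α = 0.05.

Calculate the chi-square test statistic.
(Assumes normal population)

df = n - 1 = 36
χ² = (n-1)s²/σ₀² = 36×21.10/18 = 42.2000
Critical values: χ²_{0.975,36} = 21.336, χ²_{0.025,36} = 54.437
Rejection region: χ² < 21.336 or χ² > 54.437
Decision: fail to reject H₀

Answer: χ² = 42.2000, fail to reject H₀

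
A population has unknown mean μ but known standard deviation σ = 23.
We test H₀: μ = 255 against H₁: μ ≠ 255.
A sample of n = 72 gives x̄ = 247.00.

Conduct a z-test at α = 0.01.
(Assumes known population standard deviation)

Standard error: SE = σ/√n = 23/√72 = 2.7106
z-statistic: z = (x̄ - μ₀)/SE = (247.00 - 255)/2.7106 = -2.9514
Critical value: ±2.576
p-value = 0.0032
Decision: reject H₀

Answer: z = -2.9514, reject H₀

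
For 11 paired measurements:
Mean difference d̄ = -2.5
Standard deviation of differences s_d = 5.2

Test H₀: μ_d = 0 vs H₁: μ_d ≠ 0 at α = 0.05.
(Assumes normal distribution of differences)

Answer: t = -1.5945, fail to reject H₀

Derivation:
df = n - 1 = 10
SE = s_d/√n = 5.2/√11 = 1.5679
t = d̄/SE = -2.5/1.5679 = -1.5945
Critical value: t_{0.025,10} = ±2.228
p-value ≈ 0.1419
Decision: fail to reject H₀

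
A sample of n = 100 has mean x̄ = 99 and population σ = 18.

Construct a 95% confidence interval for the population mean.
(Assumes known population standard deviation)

Answer: (95.4720, 102.5280)

Derivation:
Confidence level: 95%, α = 0.05
z_0.025 = 1.960
SE = σ/√n = 18/√100 = 1.8000
Margin of error = 1.960 × 1.8000 = 3.5280
CI: x̄ ± margin = 99 ± 3.5280
CI: (95.4720, 102.5280)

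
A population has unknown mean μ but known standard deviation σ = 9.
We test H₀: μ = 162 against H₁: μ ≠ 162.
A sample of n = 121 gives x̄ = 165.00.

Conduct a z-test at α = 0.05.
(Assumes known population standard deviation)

Answer: z = 3.6666, reject H₀

Derivation:
Standard error: SE = σ/√n = 9/√121 = 0.8182
z-statistic: z = (x̄ - μ₀)/SE = (165.00 - 162)/0.8182 = 3.6666
Critical value: ±1.960
p-value = 0.0002
Decision: reject H₀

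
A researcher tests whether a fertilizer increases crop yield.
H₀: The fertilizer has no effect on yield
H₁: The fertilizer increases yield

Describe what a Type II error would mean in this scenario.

Type I error (α): Rejecting H₀ when H₀ is true
Type II error (β): Failing to reject H₀ when H₁ is true

Answer: Failing to recommend an effective fertilizer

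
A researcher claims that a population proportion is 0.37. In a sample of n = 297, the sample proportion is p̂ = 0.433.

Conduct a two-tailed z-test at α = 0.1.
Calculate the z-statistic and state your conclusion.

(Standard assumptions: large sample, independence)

H₀: p = 0.37, H₁: p ≠ 0.37
Standard error: SE = √(p₀(1-p₀)/n) = √(0.37×0.63/297) = 0.028015
z-statistic: z = (p̂ - p₀)/SE = (0.433 - 0.37)/0.028015 = 2.2488
Critical value: z_0.05 = ±1.645
p-value = 0.0245
Decision: reject H₀ at α = 0.1

Answer: z = 2.2488, reject H₀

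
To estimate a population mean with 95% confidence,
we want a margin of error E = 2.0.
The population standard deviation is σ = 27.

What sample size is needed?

Answer: n = 701

Derivation:
z_0.025 = 1.960
n = (z×σ/E)² = (1.960×27/2.0)²
n = 700.1316
Round up: n = 701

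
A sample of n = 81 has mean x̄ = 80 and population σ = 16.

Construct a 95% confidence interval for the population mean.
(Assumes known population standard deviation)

Confidence level: 95%, α = 0.05
z_0.025 = 1.960
SE = σ/√n = 16/√81 = 1.7778
Margin of error = 1.960 × 1.7778 = 3.4845
CI: x̄ ± margin = 80 ± 3.4845
CI: (76.5155, 83.4845)

Answer: (76.5155, 83.4845)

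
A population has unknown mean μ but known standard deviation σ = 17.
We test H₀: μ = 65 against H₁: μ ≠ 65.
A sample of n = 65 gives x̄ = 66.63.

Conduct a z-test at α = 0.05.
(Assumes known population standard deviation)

Answer: z = 0.7730, fail to reject H₀

Derivation:
Standard error: SE = σ/√n = 17/√65 = 2.1086
z-statistic: z = (x̄ - μ₀)/SE = (66.63 - 65)/2.1086 = 0.7730
Critical value: ±1.960
p-value = 0.4395
Decision: fail to reject H₀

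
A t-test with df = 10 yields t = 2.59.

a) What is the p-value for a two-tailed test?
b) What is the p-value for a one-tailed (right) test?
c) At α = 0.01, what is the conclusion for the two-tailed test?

Answer: a) 0.0269, b) 0.0135, c) fail to reject H₀

Derivation:
Using t-distribution with df = 10:
a) Two-tailed: p = 2×P(T > 2.59) = 0.0269
b) One-tailed: p = P(T > 2.59) = 0.0135
c) 0.0269 ≥ 0.01, fail to reject H₀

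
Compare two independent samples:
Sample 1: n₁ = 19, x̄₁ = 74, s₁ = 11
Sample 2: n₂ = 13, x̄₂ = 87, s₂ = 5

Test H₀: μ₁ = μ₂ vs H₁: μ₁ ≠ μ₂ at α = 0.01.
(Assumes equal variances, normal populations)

Answer: t = -3.9740, reject H₀

Derivation:
Pooled variance: s²_p = [18×11² + 12×5²]/(30) = 82.6000
s_p = 9.0885
SE = s_p×√(1/n₁ + 1/n₂) = 9.0885×√(1/19 + 1/13) = 3.2713
t = (x̄₁ - x̄₂)/SE = (74 - 87)/3.2713 = -3.9740
df = 30, t-critical = ±2.750
Decision: reject H₀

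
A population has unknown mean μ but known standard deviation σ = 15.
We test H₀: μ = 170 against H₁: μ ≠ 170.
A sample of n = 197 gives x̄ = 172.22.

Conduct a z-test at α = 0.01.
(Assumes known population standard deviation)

Answer: z = 2.0773, fail to reject H₀

Derivation:
Standard error: SE = σ/√n = 15/√197 = 1.0687
z-statistic: z = (x̄ - μ₀)/SE = (172.22 - 170)/1.0687 = 2.0773
Critical value: ±2.576
p-value = 0.0378
Decision: fail to reject H₀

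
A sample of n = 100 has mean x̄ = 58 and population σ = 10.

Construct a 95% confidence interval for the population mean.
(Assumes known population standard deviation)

Confidence level: 95%, α = 0.05
z_0.025 = 1.960
SE = σ/√n = 10/√100 = 1.0000
Margin of error = 1.960 × 1.0000 = 1.9600
CI: x̄ ± margin = 58 ± 1.9600
CI: (56.0400, 59.9600)

Answer: (56.0400, 59.9600)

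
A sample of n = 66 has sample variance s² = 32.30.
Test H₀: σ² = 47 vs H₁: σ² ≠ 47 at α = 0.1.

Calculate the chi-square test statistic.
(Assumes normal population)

df = n - 1 = 65
χ² = (n-1)s²/σ₀² = 65×32.30/47 = 44.6702
Critical values: χ²_{0.95,65} = 47.450, χ²_{0.05,65} = 84.821
Rejection region: χ² < 47.450 or χ² > 84.821
Decision: reject H₀

Answer: χ² = 44.6702, reject H₀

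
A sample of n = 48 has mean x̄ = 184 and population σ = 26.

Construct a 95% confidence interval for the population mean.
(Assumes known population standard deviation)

Confidence level: 95%, α = 0.05
z_0.025 = 1.960
SE = σ/√n = 26/√48 = 3.7528
Margin of error = 1.960 × 3.7528 = 7.3555
CI: x̄ ± margin = 184 ± 7.3555
CI: (176.6445, 191.3555)

Answer: (176.6445, 191.3555)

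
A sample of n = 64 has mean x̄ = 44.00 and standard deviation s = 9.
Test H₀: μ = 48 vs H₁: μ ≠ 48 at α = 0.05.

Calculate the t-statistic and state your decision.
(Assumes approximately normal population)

Answer: t = -3.5556, reject H₀

Derivation:
df = n - 1 = 63
SE = s/√n = 9/√64 = 1.1250
t = (x̄ - μ₀)/SE = (44.00 - 48)/1.1250 = -3.5556
Critical value: t_{0.025,63} = ±1.998
p-value ≈ 0.0007
Decision: reject H₀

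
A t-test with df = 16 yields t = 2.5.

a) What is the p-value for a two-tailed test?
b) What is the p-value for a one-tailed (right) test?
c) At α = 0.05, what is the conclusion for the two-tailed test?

Using t-distribution with df = 16:
a) Two-tailed: p = 2×P(T > 2.5) = 0.0237
b) One-tailed: p = P(T > 2.5) = 0.0118
c) 0.0237 < 0.05, reject H₀

Answer: a) 0.0237, b) 0.0118, c) reject H₀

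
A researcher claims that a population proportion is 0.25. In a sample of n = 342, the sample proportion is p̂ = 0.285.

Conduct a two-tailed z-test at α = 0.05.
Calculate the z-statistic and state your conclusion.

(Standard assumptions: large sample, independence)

Answer: z = 1.4948, fail to reject H₀

Derivation:
H₀: p = 0.25, H₁: p ≠ 0.25
Standard error: SE = √(p₀(1-p₀)/n) = √(0.25×0.75/342) = 0.023415
z-statistic: z = (p̂ - p₀)/SE = (0.285 - 0.25)/0.023415 = 1.4948
Critical value: z_0.025 = ±1.960
p-value = 0.1350
Decision: fail to reject H₀ at α = 0.05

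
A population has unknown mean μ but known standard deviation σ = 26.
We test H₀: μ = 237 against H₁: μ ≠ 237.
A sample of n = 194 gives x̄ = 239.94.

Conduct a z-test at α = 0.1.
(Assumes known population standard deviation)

Standard error: SE = σ/√n = 26/√194 = 1.8667
z-statistic: z = (x̄ - μ₀)/SE = (239.94 - 237)/1.8667 = 1.5750
Critical value: ±1.645
p-value = 0.1153
Decision: fail to reject H₀

Answer: z = 1.5750, fail to reject H₀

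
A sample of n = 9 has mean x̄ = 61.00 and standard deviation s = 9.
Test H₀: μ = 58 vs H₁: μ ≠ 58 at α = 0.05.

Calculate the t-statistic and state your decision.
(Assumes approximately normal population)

df = n - 1 = 8
SE = s/√n = 9/√9 = 3.0000
t = (x̄ - μ₀)/SE = (61.00 - 58)/3.0000 = 1.0000
Critical value: t_{0.025,8} = ±2.306
p-value ≈ 0.3466
Decision: fail to reject H₀

Answer: t = 1.0000, fail to reject H₀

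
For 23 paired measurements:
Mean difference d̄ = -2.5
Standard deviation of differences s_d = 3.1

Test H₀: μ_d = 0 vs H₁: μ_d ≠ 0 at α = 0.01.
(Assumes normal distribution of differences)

df = n - 1 = 22
SE = s_d/√n = 3.1/√23 = 0.6464
t = d̄/SE = -2.5/0.6464 = -3.8676
Critical value: t_{0.005,22} = ±2.819
p-value ≈ 0.0008
Decision: reject H₀

Answer: t = -3.8676, reject H₀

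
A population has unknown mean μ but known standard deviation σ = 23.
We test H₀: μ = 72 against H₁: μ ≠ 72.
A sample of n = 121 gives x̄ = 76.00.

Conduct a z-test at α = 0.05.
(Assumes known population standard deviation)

Standard error: SE = σ/√n = 23/√121 = 2.0909
z-statistic: z = (x̄ - μ₀)/SE = (76.00 - 72)/2.0909 = 1.9131
Critical value: ±1.960
p-value = 0.0557
Decision: fail to reject H₀

Answer: z = 1.9131, fail to reject H₀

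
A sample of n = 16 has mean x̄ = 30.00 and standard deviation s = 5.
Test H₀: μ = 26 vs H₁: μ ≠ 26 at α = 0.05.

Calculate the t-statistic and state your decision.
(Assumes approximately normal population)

df = n - 1 = 15
SE = s/√n = 5/√16 = 1.2500
t = (x̄ - μ₀)/SE = (30.00 - 26)/1.2500 = 3.2000
Critical value: t_{0.025,15} = ±2.131
p-value ≈ 0.0060
Decision: reject H₀

Answer: t = 3.2000, reject H₀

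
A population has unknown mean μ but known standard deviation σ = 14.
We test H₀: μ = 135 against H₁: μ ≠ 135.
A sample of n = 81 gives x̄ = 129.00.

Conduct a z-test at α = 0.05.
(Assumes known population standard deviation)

Standard error: SE = σ/√n = 14/√81 = 1.5556
z-statistic: z = (x̄ - μ₀)/SE = (129.00 - 135)/1.5556 = -3.8570
Critical value: ±1.960
p-value = 0.0001
Decision: reject H₀

Answer: z = -3.8570, reject H₀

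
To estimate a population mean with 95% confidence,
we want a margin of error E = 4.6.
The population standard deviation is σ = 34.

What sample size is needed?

z_0.025 = 1.960
n = (z×σ/E)² = (1.960×34/4.6)²
n = 209.8719
Round up: n = 210

Answer: n = 210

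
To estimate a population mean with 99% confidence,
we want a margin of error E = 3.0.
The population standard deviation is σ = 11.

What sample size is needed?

Answer: n = 90

Derivation:
z_0.005 = 2.576
n = (z×σ/E)² = (2.576×11/3.0)²
n = 89.2143
Round up: n = 90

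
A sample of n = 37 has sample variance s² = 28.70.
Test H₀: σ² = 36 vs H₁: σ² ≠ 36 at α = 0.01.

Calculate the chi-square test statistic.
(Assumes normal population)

df = n - 1 = 36
χ² = (n-1)s²/σ₀² = 36×28.70/36 = 28.7000
Critical values: χ²_{0.995,36} = 17.887, χ²_{0.005,36} = 61.581
Rejection region: χ² < 17.887 or χ² > 61.581
Decision: fail to reject H₀

Answer: χ² = 28.7000, fail to reject H₀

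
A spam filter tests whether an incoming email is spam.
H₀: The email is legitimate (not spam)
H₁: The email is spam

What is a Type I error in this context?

Answer: Marking a legitimate email as spam

Derivation:
Type I error (α): Rejecting H₀ when H₀ is true
Type II error (β): Failing to reject H₀ when H₁ is true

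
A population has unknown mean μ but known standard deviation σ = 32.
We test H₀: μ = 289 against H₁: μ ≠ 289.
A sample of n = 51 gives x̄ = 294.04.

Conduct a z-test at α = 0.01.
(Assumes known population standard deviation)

Answer: z = 1.1248, fail to reject H₀

Derivation:
Standard error: SE = σ/√n = 32/√51 = 4.4809
z-statistic: z = (x̄ - μ₀)/SE = (294.04 - 289)/4.4809 = 1.1248
Critical value: ±2.576
p-value = 0.2607
Decision: fail to reject H₀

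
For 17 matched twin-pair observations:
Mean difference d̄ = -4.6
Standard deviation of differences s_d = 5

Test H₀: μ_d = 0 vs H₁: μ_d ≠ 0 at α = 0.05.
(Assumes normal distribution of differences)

df = n - 1 = 16
SE = s_d/√n = 5/√17 = 1.2127
t = d̄/SE = -4.6/1.2127 = -3.7932
Critical value: t_{0.025,16} = ±2.120
p-value ≈ 0.0016
Decision: reject H₀

Answer: t = -3.7932, reject H₀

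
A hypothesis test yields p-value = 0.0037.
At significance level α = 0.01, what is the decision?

Answer: reject H₀

Derivation:
Compare p-value to α:
0.0037 < 0.01
Decision: reject H₀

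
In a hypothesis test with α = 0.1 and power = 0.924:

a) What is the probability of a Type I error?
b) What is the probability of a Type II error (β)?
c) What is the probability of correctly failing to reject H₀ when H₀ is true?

Answer: a) 0.1, b) 0.076, c) 0.9

Derivation:
a) Type I error probability = α = 0.1
b) Power = P(reject H₀ | H₁ true) = 1 - β = 0.924, so Type II error probability = β = 1 - Power = 0.076
c) P(fail to reject H₀ | H₀ true) = 1 - α = 0.9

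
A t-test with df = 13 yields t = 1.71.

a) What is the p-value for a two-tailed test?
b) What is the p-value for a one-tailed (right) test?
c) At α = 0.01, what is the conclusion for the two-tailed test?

Using t-distribution with df = 13:
a) Two-tailed: p = 2×P(T > 1.71) = 0.1110
b) One-tailed: p = P(T > 1.71) = 0.0555
c) 0.1110 ≥ 0.01, fail to reject H₀

Answer: a) 0.1110, b) 0.0555, c) fail to reject H₀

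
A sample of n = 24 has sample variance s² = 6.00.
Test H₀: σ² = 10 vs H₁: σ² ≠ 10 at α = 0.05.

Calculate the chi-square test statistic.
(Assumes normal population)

df = n - 1 = 23
χ² = (n-1)s²/σ₀² = 23×6.00/10 = 13.8000
Critical values: χ²_{0.975,23} = 11.689, χ²_{0.025,23} = 38.076
Rejection region: χ² < 11.689 or χ² > 38.076
Decision: fail to reject H₀

Answer: χ² = 13.8000, fail to reject H₀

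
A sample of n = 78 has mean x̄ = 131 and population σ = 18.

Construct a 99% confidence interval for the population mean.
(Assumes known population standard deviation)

Confidence level: 99%, α = 0.01
z_0.005 = 2.576
SE = σ/√n = 18/√78 = 2.0381
Margin of error = 2.576 × 2.0381 = 5.2501
CI: x̄ ± margin = 131 ± 5.2501
CI: (125.7499, 136.2501)

Answer: (125.7499, 136.2501)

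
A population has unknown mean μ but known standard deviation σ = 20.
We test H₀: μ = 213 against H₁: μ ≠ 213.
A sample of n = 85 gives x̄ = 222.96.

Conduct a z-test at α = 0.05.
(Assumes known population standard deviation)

Answer: z = 4.5913, reject H₀

Derivation:
Standard error: SE = σ/√n = 20/√85 = 2.1693
z-statistic: z = (x̄ - μ₀)/SE = (222.96 - 213)/2.1693 = 4.5913
Critical value: ±1.960
p-value < 0.0001
Decision: reject H₀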